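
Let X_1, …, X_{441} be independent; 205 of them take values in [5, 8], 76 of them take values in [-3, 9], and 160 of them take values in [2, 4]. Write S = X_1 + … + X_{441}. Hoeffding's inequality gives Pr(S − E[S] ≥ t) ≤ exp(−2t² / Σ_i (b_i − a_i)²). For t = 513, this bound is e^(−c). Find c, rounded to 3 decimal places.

Σ(b_i − a_i)² = 205·3² + 76·12² + 160·2² = 13429.
c = 2t² / 13429 = 2·513² / 13429 = 39.1941.

39.194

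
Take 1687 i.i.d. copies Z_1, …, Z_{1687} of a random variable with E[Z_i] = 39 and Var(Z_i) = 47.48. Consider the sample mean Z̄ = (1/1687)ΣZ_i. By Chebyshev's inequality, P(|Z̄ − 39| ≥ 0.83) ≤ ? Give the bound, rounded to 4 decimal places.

Var(Z̄) = Var(Z_i)/n = 47.48/1687 = 0.028145.
Chebyshev: P(|Z̄ − 39| ≥ 0.83) ≤ Var(Z̄)/(0.83)² = 47.48/(1687·0.83²) = 0.0409.

0.0409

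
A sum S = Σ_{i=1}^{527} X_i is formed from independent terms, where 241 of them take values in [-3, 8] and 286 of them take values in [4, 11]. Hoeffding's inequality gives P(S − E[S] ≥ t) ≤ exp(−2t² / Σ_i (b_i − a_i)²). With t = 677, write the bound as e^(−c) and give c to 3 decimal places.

21.231

Σ(b_i − a_i)² = 241·11² + 286·7² = 43175.
c = 2t² / 43175 = 2·677² / 43175 = 21.2312.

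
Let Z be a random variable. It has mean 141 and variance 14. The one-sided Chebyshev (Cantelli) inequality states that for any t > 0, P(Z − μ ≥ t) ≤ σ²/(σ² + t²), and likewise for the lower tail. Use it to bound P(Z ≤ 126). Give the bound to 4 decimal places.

Here σ² = 14 and t = 15, so σ² + t² = 239.
Cantelli's bound: 14/239 = 0.0586.

0.0586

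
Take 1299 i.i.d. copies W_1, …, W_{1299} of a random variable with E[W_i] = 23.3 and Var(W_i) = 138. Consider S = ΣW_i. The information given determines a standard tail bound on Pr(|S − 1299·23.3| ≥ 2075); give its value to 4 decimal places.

With mean and variance of each term known, Chebyshev's inequality bounds the deviation of the sum (or sample mean).
Var(S) = n·Var(W_i) = 1299·138 = 179262.
Chebyshev: Pr(|S − 1299·23.3| ≥ 2075) ≤ Var(S)/2075² = 179262/4305625 = 0.0416.

0.0416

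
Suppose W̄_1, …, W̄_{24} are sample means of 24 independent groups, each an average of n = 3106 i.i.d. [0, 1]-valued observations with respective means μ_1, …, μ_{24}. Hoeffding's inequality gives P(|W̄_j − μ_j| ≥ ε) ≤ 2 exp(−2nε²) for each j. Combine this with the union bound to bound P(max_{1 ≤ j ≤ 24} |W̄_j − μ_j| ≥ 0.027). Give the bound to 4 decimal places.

0.5182

Per-experiment Hoeffding bound: 2·exp(−2·3106·0.027²) = 2·exp(−4.52855) = 0.021593.
Union bound over 24 events: 24·0.021593 = 0.51822.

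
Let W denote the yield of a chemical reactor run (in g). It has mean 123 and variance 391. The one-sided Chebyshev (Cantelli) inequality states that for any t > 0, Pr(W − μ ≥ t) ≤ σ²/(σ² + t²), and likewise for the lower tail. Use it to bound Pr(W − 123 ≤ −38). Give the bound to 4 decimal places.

Here σ² = 391 and t = 38, so σ² + t² = 1835.
Cantelli's bound: 391/1835 = 0.2131.

0.2131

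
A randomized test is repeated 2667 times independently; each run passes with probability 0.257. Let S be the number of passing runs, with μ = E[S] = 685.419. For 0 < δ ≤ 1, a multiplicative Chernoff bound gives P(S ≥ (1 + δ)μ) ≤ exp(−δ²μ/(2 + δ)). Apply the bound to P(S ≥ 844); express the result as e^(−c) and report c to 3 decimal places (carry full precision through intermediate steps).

Write 844 = (1 + δ)μ, so δ = 844/685.419 − 1 = 0.2313636…
Then the exponent is δ²μ/(2 + δ) = (844 − μ)² / (μ·(2 + δ)) = 16.442802.

16.443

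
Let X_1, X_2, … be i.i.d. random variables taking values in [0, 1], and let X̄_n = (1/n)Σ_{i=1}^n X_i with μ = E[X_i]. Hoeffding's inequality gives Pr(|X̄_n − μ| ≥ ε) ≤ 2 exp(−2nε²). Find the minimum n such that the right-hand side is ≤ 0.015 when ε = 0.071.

Require 2·exp(−2nε²) ≤ 0.015, i.e. 2nε² ≥ ln(2/0.015) = 4.892852.
So n ≥ 4.892852 / (2·0.071²) = 485.306.
The smallest integer n is 486.

486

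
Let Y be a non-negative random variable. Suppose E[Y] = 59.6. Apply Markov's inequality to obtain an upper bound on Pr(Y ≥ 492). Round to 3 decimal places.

0.121

Markov's inequality: for a non-negative random variable, Pr(Y ≥ a) ≤ E[Y]/a.
Here E[Y] = 59.6 and a = 492, so the bound is 59.6/492 = 0.1211.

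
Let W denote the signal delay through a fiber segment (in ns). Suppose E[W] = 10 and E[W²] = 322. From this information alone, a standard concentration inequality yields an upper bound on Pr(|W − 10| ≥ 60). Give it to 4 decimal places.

0.0617

The first two moments determine the variance, so Chebyshev's inequality is the sharpest standard bound available.
Var(W) = E[W²] − (E[W])² = 322 − 100 = 222.
Chebyshev's inequality: Pr(|W − μ| ≥ t) ≤ Var(W)/t² = 222/3600 = 0.0617.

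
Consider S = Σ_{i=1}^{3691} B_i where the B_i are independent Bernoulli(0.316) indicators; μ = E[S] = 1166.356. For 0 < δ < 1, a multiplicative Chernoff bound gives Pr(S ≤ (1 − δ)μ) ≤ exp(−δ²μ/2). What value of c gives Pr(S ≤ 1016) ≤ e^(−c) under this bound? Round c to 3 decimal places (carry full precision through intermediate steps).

9.691

Write 1016 = (1 − δ)μ, so δ = 1 − 1016/1166.356 = 0.1289109…
Then the exponent is δ²μ/2 = (μ − 1016)²/(2μ) = 9.691264.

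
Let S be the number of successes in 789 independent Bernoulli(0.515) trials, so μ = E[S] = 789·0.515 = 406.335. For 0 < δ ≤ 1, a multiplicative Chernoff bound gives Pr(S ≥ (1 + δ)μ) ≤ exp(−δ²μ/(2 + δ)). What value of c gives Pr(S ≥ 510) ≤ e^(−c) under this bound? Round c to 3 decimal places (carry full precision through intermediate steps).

11.728

Write 510 = (1 + δ)μ, so δ = 510/406.335 − 1 = 0.255122…
Then the exponent is δ²μ/(2 + δ) = (510 − μ)² / (μ·(2 + δ)) = 11.727624.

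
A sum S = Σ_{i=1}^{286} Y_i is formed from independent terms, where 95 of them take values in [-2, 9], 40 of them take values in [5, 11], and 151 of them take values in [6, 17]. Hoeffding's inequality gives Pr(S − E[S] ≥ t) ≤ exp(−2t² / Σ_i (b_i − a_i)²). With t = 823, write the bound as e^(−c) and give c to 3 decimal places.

43.410

Σ(b_i − a_i)² = 95·11² + 40·6² + 151·11² = 31206.
c = 2t² / 31206 = 2·823² / 31206 = 43.4102.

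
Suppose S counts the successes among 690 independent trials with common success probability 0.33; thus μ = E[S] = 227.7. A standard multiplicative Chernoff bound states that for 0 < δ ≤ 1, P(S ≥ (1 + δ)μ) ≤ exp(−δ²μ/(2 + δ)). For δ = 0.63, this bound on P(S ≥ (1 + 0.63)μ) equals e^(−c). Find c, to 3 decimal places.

34.363

c = δ²μ/(2 + δ) = 0.63²·227.7/(2 + 0.63) = 34.3628.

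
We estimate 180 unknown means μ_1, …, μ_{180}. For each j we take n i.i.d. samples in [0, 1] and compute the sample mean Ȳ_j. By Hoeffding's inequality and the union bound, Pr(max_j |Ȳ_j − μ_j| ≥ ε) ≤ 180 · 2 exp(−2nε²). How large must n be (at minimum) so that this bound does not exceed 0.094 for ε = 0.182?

125

Need 2·180·exp(−2nε²) ≤ 0.094, i.e. exp(−2nε²) ≤ 0.094/360.
So 2nε² ≥ ln(360/0.094) = 8.250565.
Hence n ≥ 8.250565/(2·0.182²) = 124.541.
The smallest integer n is 125.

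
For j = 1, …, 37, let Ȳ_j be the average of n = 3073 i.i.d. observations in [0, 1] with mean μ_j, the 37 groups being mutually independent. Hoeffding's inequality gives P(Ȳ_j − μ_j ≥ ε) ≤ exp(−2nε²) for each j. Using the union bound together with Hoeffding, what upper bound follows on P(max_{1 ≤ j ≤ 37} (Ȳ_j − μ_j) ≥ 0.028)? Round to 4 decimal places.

0.2989

Per-experiment Hoeffding bound: exp(−2·3073·0.028²) = exp(−4.81846) = 0.0080792.
Union bound over 37 events: 37·0.0080792 = 0.29893.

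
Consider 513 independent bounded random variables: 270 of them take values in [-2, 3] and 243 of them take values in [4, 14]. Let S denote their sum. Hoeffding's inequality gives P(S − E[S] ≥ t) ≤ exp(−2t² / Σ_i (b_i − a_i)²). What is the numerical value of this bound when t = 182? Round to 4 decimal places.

0.1184

Σ(b_i − a_i)² = 270·5² + 243·10² = 31050.
Exponent = 2·182² / 31050 = 2.13359.
Bound = exp(−2.13359) = 0.11841.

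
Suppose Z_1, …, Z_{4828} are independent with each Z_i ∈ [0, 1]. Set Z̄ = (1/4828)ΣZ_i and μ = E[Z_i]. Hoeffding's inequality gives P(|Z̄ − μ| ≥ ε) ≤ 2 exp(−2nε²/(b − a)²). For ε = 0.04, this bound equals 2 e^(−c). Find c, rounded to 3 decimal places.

15.450

c = 2nε²/(b − a)² = 2·4828·0.04² / 1² = 15.4496.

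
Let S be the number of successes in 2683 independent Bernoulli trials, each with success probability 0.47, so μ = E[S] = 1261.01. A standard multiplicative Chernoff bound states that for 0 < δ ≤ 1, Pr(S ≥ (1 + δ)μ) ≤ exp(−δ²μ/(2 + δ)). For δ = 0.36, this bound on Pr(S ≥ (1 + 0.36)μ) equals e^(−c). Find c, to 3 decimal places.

c = δ²μ/(2 + δ) = 0.36²·1261.01/(2 + 0.36) = 69.2487.

69.249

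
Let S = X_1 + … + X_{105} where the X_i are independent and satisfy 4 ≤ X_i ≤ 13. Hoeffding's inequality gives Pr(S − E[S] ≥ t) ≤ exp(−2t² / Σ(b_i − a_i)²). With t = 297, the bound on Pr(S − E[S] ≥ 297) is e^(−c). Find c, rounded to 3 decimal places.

20.743

Σ(b_i − a_i)² = 105·(9)² = 8505.
c = 2t²/8505 = 2·297²/8505 = 20.7429.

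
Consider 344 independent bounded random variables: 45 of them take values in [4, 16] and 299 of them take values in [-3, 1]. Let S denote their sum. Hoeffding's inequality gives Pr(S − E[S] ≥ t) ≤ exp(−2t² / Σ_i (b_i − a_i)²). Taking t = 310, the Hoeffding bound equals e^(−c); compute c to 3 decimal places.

17.063

Σ(b_i − a_i)² = 45·12² + 299·4² = 11264.
c = 2t² / 11264 = 2·310² / 11264 = 17.0632.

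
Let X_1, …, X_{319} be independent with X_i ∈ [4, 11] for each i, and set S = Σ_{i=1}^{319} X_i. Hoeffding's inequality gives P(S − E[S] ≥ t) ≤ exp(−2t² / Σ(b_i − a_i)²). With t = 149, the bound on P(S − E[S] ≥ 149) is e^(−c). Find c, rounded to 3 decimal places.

2.841

Σ(b_i − a_i)² = 319·(7)² = 15631.
c = 2t²/15631 = 2·149²/15631 = 2.8406.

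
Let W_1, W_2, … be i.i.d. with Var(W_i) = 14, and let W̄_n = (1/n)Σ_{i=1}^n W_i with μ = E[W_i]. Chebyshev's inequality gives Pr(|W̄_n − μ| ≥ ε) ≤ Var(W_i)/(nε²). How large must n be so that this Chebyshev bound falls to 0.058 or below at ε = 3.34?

22

Require 14/(n·3.34²) ≤ 0.058, i.e. n ≥ 14/(0.058·3.34²) = 21.638.
The smallest integer n is 22.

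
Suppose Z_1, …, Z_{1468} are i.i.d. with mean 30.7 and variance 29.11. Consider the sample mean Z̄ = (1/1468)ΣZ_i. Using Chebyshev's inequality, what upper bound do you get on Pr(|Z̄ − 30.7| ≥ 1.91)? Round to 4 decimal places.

0.0054

Var(Z̄) = Var(Z_i)/n = 29.11/1468 = 0.01983.
Chebyshev: Pr(|Z̄ − 30.7| ≥ 1.91) ≤ Var(Z̄)/(1.91)² = 29.11/(1468·1.91²) = 0.0054.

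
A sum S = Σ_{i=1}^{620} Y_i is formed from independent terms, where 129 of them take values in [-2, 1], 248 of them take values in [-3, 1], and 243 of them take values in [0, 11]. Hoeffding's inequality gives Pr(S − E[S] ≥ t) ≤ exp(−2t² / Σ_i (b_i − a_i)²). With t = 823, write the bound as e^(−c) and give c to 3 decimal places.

39.229

Σ(b_i − a_i)² = 129·3² + 248·4² + 243·11² = 34532.
c = 2t² / 34532 = 2·823² / 34532 = 39.2291.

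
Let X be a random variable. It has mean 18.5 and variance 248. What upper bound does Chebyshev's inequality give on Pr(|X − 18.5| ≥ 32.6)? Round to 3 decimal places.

0.233

Chebyshev: Pr(|X − μ| ≥ t) ≤ Var(X)/t².
Bound = 248 / 1062.76 = 0.2334.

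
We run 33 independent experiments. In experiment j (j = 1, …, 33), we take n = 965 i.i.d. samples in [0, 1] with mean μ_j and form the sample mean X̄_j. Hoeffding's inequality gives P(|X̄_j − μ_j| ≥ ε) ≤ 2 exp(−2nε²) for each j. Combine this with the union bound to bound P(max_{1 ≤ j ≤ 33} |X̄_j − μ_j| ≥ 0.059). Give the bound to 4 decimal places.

Per-experiment Hoeffding bound: 2·exp(−2·965·0.059²) = 2·exp(−6.71833) = 0.0024171.
Union bound over 33 events: 33·0.0024171 = 0.07976.

0.0798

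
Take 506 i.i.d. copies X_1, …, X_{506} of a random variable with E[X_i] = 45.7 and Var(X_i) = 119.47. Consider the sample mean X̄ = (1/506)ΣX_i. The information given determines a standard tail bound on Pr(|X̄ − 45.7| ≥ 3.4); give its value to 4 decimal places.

With mean and variance of each term known, Chebyshev's inequality bounds the deviation of the sum (or sample mean).
Var(X̄) = Var(X_i)/n = 119.47/506 = 0.23611.
Chebyshev: Pr(|X̄ − 45.7| ≥ 3.4) ≤ Var(X̄)/(3.4)² = 119.47/(506·3.4²) = 0.0204.

0.0204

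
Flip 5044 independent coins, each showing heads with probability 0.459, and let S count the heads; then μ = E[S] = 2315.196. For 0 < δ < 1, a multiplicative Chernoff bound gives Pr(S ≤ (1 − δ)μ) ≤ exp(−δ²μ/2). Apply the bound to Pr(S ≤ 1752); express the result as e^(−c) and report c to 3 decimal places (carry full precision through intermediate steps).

68.502

Write 1752 = (1 − δ)μ, so δ = 1 − 1752/2315.196 = 0.2432606…
Then the exponent is δ²μ/2 = (μ − 1752)²/(2μ) = 68.501702.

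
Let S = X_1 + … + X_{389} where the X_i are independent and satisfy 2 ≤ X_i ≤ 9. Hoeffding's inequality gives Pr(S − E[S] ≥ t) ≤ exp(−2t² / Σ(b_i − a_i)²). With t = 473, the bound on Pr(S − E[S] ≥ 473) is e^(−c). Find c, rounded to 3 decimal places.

Σ(b_i − a_i)² = 389·(7)² = 19061.
c = 2t²/19061 = 2·473²/19061 = 23.4751.

23.475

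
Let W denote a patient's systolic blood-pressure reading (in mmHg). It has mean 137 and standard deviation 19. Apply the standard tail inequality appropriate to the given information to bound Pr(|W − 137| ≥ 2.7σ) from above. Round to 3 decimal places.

Mean and variance are known, so Chebyshev's inequality applies.
Chebyshev: Pr(|W − μ| ≥ t) ≤ Var(W)/t².
Var(W) = σ² = 19² = 361.
t = 2.7·19 = 51.3.
Bound = 361 / 2631.69 = 0.1372.

0.137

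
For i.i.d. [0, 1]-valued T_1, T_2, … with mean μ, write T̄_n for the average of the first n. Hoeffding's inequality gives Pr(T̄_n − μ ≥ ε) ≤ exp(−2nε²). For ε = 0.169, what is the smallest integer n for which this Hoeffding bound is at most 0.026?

64

Require exp(−2nε²) ≤ 0.026, i.e. 2nε² ≥ ln(1/0.026) = 3.649659.
So n ≥ 3.649659 / (2·0.169²) = 63.892.
The smallest integer n is 64.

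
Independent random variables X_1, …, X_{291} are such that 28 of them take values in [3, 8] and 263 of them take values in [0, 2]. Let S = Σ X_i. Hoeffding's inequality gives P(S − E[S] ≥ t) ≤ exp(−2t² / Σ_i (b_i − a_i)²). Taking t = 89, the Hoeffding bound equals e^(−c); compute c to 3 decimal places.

Σ(b_i − a_i)² = 28·5² + 263·2² = 1752.
c = 2t² / 1752 = 2·89² / 1752 = 9.0422.

9.042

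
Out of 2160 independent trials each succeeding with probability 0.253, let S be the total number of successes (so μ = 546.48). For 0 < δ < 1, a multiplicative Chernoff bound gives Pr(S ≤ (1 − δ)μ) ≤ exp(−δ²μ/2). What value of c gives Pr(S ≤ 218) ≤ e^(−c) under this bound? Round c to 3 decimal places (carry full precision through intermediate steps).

Write 218 = (1 − δ)μ, so δ = 1 − 218/546.48 = 0.6010833…
Then the exponent is δ²μ/2 = (μ − 218)²/(2μ) = 98.721921.

98.722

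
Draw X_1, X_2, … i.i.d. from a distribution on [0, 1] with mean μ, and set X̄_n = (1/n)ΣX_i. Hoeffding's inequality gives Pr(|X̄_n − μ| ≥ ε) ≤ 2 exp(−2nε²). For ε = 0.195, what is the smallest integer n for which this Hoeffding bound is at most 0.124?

Require 2·exp(−2nε²) ≤ 0.124, i.e. 2nε² ≥ ln(2/0.124) = 2.780621.
So n ≥ 2.780621 / (2·0.195²) = 36.563.
The smallest integer n is 37.

37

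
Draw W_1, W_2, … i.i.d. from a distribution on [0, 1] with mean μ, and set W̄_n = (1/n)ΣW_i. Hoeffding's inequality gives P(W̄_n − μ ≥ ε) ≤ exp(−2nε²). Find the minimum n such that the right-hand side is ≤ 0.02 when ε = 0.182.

Require exp(−2nε²) ≤ 0.02, i.e. 2nε² ≥ ln(1/0.02) = 3.912023.
So n ≥ 3.912023 / (2·0.182²) = 59.051.
The smallest integer n is 60.

60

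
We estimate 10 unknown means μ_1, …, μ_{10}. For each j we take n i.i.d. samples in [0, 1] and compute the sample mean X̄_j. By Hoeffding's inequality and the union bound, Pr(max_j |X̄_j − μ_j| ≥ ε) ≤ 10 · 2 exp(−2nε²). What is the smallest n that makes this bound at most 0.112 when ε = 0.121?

Need 2·10·exp(−2nε²) ≤ 0.112, i.e. exp(−2nε²) ≤ 0.112/20.
So 2nε² ≥ ln(20/0.112) = 5.184989.
Hence n ≥ 5.184989/(2·0.121²) = 177.071.
The smallest integer n is 178.

178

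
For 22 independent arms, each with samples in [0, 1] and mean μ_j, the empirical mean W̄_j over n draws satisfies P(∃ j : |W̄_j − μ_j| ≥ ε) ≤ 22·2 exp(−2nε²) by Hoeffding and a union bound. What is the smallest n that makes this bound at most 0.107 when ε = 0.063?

759

Need 2·22·exp(−2nε²) ≤ 0.107, i.e. exp(−2nε²) ≤ 0.107/44.
So 2nε² ≥ ln(44/0.107) = 6.019116.
Hence n ≥ 6.019116/(2·0.063²) = 758.266.
The smallest integer n is 759.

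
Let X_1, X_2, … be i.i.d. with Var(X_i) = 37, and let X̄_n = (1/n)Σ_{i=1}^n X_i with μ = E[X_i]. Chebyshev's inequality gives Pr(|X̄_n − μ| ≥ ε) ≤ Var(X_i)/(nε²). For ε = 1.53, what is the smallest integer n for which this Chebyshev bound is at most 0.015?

Require 37/(n·1.53²) ≤ 0.015, i.e. n ≥ 37/(0.015·1.53²) = 1053.726.
The smallest integer n is 1054.

1054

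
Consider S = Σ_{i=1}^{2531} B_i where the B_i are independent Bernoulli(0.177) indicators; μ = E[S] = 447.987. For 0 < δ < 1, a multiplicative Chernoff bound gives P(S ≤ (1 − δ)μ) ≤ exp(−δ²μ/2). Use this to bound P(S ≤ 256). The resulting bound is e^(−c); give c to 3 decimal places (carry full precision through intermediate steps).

41.138

Write 256 = (1 − δ)μ, so δ = 1 − 256/447.987 = 0.4285548…
Then the exponent is δ²μ/2 = (μ − 256)²/(2μ) = 41.138480.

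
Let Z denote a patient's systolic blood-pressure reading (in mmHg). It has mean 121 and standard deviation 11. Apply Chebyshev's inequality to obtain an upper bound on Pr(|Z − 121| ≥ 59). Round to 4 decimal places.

Chebyshev: Pr(|Z − μ| ≥ t) ≤ Var(Z)/t².
Var(Z) = σ² = 11² = 121.
Bound = 121 / 3481 = 0.0348.

0.0348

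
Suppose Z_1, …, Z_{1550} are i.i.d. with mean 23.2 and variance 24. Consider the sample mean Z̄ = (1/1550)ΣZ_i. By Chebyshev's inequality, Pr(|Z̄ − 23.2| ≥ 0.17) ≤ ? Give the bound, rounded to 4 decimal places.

Var(Z̄) = Var(Z_i)/n = 24/1550 = 0.015484.
Chebyshev: Pr(|Z̄ − 23.2| ≥ 0.17) ≤ Var(Z̄)/(0.17)² = 24/(1550·0.17²) = 0.5358.

0.5358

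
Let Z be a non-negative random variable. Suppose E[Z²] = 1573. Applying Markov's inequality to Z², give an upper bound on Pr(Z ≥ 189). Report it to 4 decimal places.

Since Z ≥ 0, the event {Z ≥ 189} is the same as {Z² ≥ 35721}.
Markov's inequality applied to Z² gives Pr(Z² ≥ 35721) ≤ E[Z²]/35721 = 1573/35721 = 0.0440.

0.0440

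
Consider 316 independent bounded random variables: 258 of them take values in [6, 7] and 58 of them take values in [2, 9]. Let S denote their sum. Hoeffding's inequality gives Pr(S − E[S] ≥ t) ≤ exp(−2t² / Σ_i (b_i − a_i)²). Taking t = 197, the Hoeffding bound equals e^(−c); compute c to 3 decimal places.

25.038

Σ(b_i − a_i)² = 258·1² + 58·7² = 3100.
c = 2t² / 3100 = 2·197² / 3100 = 25.0381.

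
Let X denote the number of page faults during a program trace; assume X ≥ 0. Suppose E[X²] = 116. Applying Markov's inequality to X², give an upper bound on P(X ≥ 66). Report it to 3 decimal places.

0.027

Since X ≥ 0, the event {X ≥ 66} is the same as {X² ≥ 4356}.
Markov's inequality applied to X² gives P(X² ≥ 4356) ≤ E[X²]/4356 = 116/4356 = 0.0266.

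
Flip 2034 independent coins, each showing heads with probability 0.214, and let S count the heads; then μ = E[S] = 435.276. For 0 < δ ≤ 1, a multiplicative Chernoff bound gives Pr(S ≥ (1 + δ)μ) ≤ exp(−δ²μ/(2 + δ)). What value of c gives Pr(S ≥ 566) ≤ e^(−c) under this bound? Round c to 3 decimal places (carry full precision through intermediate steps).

17.067

Write 566 = (1 + δ)μ, so δ = 566/435.276 − 1 = 0.3003244…
Then the exponent is δ²μ/(2 + δ) = (566 − μ)² / (μ·(2 + δ)) = 17.066987.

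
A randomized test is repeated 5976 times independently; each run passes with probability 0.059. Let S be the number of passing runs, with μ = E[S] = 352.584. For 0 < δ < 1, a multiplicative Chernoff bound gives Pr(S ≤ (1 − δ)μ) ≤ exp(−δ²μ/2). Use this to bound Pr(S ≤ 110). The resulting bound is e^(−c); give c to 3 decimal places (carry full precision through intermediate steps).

83.451

Write 110 = (1 − δ)μ, so δ = 1 − 110/352.584 = 0.6880176…
Then the exponent is δ²μ/2 = (μ − 110)²/(2μ) = 83.451032.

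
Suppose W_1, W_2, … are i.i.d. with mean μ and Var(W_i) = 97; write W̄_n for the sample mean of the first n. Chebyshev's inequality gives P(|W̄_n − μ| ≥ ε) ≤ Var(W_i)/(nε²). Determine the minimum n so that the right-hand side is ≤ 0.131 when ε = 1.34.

Require 97/(n·1.34²) ≤ 0.131, i.e. n ≥ 97/(0.131·1.34²) = 412.374.
The smallest integer n is 413.

413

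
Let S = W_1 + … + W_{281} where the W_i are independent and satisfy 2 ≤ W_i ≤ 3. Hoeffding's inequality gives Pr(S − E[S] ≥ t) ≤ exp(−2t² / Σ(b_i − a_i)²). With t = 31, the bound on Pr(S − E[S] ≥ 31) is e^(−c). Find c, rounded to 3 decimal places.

6.840

Σ(b_i − a_i)² = 281·(1)² = 281.
c = 2t²/281 = 2·31²/281 = 6.8399.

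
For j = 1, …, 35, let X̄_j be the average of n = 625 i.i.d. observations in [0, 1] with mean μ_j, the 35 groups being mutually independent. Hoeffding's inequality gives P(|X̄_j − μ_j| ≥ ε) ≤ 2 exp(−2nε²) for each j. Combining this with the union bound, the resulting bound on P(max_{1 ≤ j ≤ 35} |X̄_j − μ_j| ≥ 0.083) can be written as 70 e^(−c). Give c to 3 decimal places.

Union bound over the 35 events: P(max_{1 ≤ j ≤ 35} |X̄_j − μ_j| ≥ 0.083) ≤ 35·2·exp(−2nε²) = 70 exp(−2·625·0.083²).
So c = 2·625·0.083² = 8.6113.

8.611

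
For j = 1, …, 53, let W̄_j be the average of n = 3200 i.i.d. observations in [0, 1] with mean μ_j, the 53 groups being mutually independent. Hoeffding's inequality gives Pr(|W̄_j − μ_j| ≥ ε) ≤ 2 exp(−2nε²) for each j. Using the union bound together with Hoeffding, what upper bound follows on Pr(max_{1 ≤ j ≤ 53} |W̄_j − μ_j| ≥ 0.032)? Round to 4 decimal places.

Per-experiment Hoeffding bound: 2·exp(−2·3200·0.032²) = 2·exp(−6.55360) = 0.00285.
Union bound over 53 events: 53·0.00285 = 0.15105.

0.1510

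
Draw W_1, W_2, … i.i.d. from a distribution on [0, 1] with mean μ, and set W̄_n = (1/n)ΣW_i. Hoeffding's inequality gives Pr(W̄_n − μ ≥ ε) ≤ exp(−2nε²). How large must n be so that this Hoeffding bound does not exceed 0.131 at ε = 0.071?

Require exp(−2nε²) ≤ 0.131, i.e. 2nε² ≥ ln(1/0.131) = 2.032558.
So n ≥ 2.032558 / (2·0.071²) = 201.603.
The smallest integer n is 202.

202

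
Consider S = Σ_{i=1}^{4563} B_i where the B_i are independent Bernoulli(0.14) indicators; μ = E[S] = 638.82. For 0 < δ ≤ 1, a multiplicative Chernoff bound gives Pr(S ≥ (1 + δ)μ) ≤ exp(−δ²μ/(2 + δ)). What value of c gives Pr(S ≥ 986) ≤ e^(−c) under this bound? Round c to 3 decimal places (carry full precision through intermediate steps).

74.183

Write 986 = (1 + δ)μ, so δ = 986/638.82 − 1 = 0.5434708…
Then the exponent is δ²μ/(2 + δ) = (986 − μ)² / (μ·(2 + δ)) = 74.182957.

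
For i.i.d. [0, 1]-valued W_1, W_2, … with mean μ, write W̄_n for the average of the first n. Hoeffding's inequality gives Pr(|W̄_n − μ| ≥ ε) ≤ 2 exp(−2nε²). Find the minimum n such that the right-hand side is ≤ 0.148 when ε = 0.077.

220

Require 2·exp(−2nε²) ≤ 0.148, i.e. 2nε² ≥ ln(2/0.148) = 2.603690.
So n ≥ 2.603690 / (2·0.077²) = 219.572.
The smallest integer n is 220.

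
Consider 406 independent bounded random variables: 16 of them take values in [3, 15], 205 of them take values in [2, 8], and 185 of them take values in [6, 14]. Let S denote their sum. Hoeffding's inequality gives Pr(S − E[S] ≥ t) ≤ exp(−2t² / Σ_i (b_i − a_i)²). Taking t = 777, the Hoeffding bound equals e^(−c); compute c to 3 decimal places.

56.098

Σ(b_i − a_i)² = 16·12² + 205·6² + 185·8² = 21524.
c = 2t² / 21524 = 2·777² / 21524 = 56.0982.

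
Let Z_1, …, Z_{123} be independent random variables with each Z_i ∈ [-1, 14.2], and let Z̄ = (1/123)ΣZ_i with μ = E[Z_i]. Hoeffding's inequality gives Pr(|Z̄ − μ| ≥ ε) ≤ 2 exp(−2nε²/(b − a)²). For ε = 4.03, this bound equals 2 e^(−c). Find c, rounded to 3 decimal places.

17.293

c = 2nε²/(b − a)² = 2·123·4.03² / 15.2² = 17.2925.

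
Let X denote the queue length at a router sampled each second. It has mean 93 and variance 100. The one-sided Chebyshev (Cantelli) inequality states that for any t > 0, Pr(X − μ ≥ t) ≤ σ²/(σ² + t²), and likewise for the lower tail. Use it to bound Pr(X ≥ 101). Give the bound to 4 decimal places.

Here σ² = 100 and t = 8, so σ² + t² = 164.
Cantelli's bound: 100/164 = 0.6098.

0.6098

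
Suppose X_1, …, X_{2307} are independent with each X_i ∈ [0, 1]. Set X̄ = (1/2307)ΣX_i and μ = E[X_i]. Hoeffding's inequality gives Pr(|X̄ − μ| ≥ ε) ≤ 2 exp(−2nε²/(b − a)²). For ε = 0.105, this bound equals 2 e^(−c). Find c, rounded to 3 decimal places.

50.869

c = 2nε²/(b − a)² = 2·2307·0.105² / 1² = 50.8693.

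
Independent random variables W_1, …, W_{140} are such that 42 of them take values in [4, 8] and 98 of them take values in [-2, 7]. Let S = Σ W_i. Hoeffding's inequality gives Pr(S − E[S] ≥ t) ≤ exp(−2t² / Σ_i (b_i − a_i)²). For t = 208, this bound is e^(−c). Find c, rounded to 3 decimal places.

Σ(b_i − a_i)² = 42·4² + 98·9² = 8610.
c = 2t² / 8610 = 2·208² / 8610 = 10.0497.

10.050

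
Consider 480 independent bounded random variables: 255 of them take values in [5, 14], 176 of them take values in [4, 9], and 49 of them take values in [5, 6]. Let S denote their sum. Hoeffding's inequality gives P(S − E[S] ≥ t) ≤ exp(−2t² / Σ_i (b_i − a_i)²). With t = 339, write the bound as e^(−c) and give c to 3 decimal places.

9.156

Σ(b_i − a_i)² = 255·9² + 176·5² + 49·1² = 25104.
c = 2t² / 25104 = 2·339² / 25104 = 9.1556.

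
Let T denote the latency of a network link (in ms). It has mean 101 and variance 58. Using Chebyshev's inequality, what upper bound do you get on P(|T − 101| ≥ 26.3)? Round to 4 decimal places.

Chebyshev: P(|T − μ| ≥ t) ≤ Var(T)/t².
Bound = 58 / 691.69 = 0.0839.

0.0839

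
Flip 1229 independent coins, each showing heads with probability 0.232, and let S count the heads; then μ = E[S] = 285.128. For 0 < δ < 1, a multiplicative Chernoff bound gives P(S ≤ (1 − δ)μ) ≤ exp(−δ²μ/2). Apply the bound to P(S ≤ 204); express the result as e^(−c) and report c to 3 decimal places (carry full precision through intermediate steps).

Write 204 = (1 − δ)μ, so δ = 1 − 204/285.128 = 0.2845319…
Then the exponent is δ²μ/2 = (μ − 204)²/(2μ) = 11.541750.

11.542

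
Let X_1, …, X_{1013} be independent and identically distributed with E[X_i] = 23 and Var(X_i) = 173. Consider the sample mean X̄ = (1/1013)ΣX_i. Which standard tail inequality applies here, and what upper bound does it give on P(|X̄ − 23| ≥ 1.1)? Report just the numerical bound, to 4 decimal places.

With mean and variance of each term known, Chebyshev's inequality bounds the deviation of the sum (or sample mean).
Var(X̄) = Var(X_i)/n = 173/1013 = 0.17078.
Chebyshev: P(|X̄ − 23| ≥ 1.1) ≤ Var(X̄)/(1.1)² = 173/(1013·1.1²) = 0.1411.

0.1411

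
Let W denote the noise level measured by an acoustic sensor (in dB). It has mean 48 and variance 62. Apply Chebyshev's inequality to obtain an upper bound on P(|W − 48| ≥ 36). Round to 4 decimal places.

Chebyshev: P(|W − μ| ≥ t) ≤ Var(W)/t².
Bound = 62 / 1296 = 0.0478.

0.0478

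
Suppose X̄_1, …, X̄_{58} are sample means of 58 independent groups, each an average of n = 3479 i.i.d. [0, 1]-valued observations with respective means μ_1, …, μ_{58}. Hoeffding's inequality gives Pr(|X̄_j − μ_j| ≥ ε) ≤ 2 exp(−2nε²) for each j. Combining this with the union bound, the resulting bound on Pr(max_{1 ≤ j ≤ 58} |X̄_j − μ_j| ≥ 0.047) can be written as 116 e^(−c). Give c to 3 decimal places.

15.370

Union bound over the 58 events: Pr(max_{1 ≤ j ≤ 58} |X̄_j − μ_j| ≥ 0.047) ≤ 58·2·exp(−2nε²) = 116 exp(−2·3479·0.047²).
So c = 2·3479·0.047² = 15.3702.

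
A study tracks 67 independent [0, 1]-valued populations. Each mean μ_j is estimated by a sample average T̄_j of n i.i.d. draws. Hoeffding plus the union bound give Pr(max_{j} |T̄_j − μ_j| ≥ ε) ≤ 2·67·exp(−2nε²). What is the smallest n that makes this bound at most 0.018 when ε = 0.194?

119

Need 2·67·exp(−2nε²) ≤ 0.018, i.e. exp(−2nε²) ≤ 0.018/134.
So 2nε² ≥ ln(134/0.018) = 8.915223.
Hence n ≥ 8.915223/(2·0.194²) = 118.440.
The smallest integer n is 119.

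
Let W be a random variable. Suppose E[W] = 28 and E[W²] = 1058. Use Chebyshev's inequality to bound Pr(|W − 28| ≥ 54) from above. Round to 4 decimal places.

Var(W) = E[W²] − (E[W])² = 1058 − 784 = 274.
Chebyshev's inequality: Pr(|W − μ| ≥ t) ≤ Var(W)/t² = 274/2916 = 0.0940.

0.0940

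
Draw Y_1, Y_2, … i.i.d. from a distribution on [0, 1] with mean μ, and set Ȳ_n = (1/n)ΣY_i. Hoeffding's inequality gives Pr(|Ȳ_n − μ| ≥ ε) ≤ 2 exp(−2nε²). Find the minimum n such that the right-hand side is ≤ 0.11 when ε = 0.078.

Require 2·exp(−2nε²) ≤ 0.11, i.e. 2nε² ≥ ln(2/0.11) = 2.900422.
So n ≥ 2.900422 / (2·0.078²) = 238.365.
The smallest integer n is 239.

239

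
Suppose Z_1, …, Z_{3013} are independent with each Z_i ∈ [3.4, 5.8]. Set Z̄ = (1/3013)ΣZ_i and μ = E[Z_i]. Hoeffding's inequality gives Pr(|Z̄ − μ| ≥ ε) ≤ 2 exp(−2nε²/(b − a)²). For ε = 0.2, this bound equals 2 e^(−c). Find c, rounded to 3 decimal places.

c = 2nε²/(b − a)² = 2·3013·0.2² / 2.4² = 41.8472.

41.847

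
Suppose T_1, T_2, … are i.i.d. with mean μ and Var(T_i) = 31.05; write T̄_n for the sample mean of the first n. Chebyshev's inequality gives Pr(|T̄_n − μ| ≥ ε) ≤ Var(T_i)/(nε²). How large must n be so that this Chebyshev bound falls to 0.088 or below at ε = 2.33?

65

Require 31.05/(n·2.33²) ≤ 0.088, i.e. n ≥ 31.05/(0.088·2.33²) = 64.993.
The smallest integer n is 65.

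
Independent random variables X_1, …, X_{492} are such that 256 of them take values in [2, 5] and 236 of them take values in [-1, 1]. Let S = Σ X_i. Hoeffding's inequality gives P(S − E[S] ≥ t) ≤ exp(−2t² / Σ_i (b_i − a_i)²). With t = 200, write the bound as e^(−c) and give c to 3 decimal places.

24.631

Σ(b_i − a_i)² = 256·3² + 236·2² = 3248.
c = 2t² / 3248 = 2·200² / 3248 = 24.6305.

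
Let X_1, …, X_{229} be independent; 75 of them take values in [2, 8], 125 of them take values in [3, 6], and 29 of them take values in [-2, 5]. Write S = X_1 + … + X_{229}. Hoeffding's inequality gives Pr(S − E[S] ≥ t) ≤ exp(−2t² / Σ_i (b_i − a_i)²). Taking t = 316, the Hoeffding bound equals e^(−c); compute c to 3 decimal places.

Σ(b_i − a_i)² = 75·6² + 125·3² + 29·7² = 5246.
c = 2t² / 5246 = 2·316² / 5246 = 38.0694.

38.069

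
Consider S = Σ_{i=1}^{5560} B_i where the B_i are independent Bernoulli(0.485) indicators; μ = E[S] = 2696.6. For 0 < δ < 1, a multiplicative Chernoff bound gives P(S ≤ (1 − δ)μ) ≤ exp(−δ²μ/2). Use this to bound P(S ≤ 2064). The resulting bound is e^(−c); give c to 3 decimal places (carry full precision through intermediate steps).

74.201

Write 2064 = (1 − δ)μ, so δ = 1 − 2064/2696.6 = 0.2345917…
Then the exponent is δ²μ/2 = (μ − 2064)²/(2μ) = 74.201357.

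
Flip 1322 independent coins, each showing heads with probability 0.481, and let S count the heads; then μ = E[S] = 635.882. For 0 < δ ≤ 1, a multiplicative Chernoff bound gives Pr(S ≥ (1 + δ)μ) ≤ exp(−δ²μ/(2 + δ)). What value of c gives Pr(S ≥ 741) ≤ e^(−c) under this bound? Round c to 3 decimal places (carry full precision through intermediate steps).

Write 741 = (1 + δ)μ, so δ = 741/635.882 − 1 = 0.1653105…
Then the exponent is δ²μ/(2 + δ) = (741 − μ)² / (μ·(2 + δ)) = 8.025229.

8.025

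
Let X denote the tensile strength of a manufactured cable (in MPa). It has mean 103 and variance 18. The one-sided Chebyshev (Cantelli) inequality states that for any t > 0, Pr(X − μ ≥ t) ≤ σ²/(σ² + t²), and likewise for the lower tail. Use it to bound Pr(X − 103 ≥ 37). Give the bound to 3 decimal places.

0.013

Here σ² = 18 and t = 37, so σ² + t² = 1387.
Cantelli's bound: 18/1387 = 0.0130.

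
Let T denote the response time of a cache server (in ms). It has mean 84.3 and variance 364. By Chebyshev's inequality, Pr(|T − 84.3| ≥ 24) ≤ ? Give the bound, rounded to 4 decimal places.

0.6319

Chebyshev: Pr(|T − μ| ≥ t) ≤ Var(T)/t².
Bound = 364 / 576 = 0.6319.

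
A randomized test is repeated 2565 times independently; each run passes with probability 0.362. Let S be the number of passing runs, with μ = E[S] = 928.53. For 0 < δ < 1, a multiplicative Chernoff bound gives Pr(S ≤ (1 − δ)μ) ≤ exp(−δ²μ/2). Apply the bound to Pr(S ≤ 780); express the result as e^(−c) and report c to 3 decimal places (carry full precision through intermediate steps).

Write 780 = (1 − δ)μ, so δ = 1 − 780/928.53 = 0.1599625…
Then the exponent is δ²μ/2 = (μ − 780)²/(2μ) = 11.879617.

11.880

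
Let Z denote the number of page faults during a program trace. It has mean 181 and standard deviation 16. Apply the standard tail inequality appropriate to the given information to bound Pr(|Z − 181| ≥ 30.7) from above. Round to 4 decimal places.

0.2716

Mean and variance are known, so Chebyshev's inequality applies.
Chebyshev: Pr(|Z − μ| ≥ t) ≤ Var(Z)/t².
Var(Z) = σ² = 16² = 256.
Bound = 256 / 942.49 = 0.2716.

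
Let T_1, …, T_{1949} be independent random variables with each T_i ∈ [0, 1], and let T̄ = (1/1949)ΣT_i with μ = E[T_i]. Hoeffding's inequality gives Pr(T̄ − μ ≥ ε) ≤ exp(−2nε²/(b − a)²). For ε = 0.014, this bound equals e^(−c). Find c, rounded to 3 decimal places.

c = 2nε²/(b − a)² = 2·1949·0.014² / 1² = 0.7640.

0.764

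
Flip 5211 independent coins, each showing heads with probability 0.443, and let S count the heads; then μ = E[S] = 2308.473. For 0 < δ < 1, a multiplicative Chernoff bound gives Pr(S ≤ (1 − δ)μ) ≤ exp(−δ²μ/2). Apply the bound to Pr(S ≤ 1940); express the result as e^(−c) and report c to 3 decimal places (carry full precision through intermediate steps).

29.407

Write 1940 = (1 − δ)μ, so δ = 1 − 1940/2308.473 = 0.1596176…
Then the exponent is δ²μ/2 = (μ − 1940)²/(2μ) = 29.407394.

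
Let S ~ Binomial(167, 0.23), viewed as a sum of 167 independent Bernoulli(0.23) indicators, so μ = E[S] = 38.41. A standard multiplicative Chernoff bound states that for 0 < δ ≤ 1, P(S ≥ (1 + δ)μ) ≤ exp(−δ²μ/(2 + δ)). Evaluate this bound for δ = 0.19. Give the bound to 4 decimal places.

0.5309

Exponent = δ²μ/(2 + δ) = 0.19²·38.41/2.19 = 0.6332.
Bound = exp(−0.6332) = 0.53092.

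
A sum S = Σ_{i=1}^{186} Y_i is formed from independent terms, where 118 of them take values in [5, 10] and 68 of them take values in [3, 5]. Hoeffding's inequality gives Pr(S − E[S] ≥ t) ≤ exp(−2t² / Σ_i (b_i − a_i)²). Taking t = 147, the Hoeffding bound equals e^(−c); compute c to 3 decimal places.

13.413

Σ(b_i − a_i)² = 118·5² + 68·2² = 3222.
c = 2t² / 3222 = 2·147² / 3222 = 13.4134.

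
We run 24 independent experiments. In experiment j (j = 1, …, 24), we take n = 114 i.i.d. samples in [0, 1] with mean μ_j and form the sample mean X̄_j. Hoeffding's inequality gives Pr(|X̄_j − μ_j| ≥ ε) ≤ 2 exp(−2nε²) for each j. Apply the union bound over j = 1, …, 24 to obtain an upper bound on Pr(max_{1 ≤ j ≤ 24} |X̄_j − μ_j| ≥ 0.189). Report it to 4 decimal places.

0.0139

Per-experiment Hoeffding bound: 2·exp(−2·114·0.189²) = 2·exp(−8.14439) = 0.00058072.
Union bound over 24 events: 24·0.00058072 = 0.01394.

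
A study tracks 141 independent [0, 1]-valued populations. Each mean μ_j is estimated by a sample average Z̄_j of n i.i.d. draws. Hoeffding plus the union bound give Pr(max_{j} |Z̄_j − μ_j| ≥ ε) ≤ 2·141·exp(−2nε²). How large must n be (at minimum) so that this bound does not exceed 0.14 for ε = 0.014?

19409

Need 2·141·exp(−2nε²) ≤ 0.14, i.e. exp(−2nε²) ≤ 0.14/282.
So 2nε² ≥ ln(282/0.14) = 7.608020.
Hence n ≥ 7.608020/(2·0.014²) = 19408.214.
The smallest integer n is 19409.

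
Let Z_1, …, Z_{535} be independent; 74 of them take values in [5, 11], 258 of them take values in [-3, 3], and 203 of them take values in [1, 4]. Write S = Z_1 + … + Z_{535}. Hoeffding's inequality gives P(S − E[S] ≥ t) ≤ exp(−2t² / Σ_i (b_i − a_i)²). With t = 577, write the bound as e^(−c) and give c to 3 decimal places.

48.324

Σ(b_i − a_i)² = 74·6² + 258·6² + 203·3² = 13779.
c = 2t² / 13779 = 2·577² / 13779 = 48.3241.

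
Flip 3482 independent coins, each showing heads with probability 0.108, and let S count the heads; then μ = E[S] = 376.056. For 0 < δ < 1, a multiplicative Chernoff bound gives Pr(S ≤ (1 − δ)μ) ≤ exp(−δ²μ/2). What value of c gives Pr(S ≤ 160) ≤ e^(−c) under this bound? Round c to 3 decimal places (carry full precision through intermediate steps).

Write 160 = (1 − δ)μ, so δ = 1 − 160/376.056 = 0.5745315…
Then the exponent is δ²μ/2 = (μ − 160)²/(2μ) = 62.065484.

62.065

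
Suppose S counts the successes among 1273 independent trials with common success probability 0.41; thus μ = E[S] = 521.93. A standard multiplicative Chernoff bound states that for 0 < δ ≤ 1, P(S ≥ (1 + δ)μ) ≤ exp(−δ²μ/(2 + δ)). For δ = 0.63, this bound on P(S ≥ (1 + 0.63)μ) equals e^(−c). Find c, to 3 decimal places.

c = δ²μ/(2 + δ) = 0.63²·521.93/(2 + 0.63) = 78.7658.

78.766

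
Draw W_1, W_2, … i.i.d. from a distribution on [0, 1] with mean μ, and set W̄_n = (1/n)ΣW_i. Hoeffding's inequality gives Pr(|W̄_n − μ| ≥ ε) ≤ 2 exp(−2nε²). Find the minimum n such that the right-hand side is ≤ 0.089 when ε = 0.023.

Require 2·exp(−2nε²) ≤ 0.089, i.e. 2nε² ≥ ln(2/0.089) = 3.112266.
So n ≥ 3.112266 / (2·0.023²) = 2941.650.
The smallest integer n is 2942.

2942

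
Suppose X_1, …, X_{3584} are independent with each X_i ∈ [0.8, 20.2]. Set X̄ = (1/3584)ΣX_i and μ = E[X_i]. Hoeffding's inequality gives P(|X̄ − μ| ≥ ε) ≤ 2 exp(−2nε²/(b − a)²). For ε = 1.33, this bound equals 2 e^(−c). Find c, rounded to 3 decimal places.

33.690

c = 2nε²/(b − a)² = 2·3584·1.33² / 19.4² = 33.6898.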